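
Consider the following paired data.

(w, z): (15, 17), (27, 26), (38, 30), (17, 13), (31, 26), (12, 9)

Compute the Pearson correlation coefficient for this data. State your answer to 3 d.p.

n = 6, Σw = 140, Σz = 121, Σw² = 3792, Σz² = 2791, Σwz = 3232
nΣwz − ΣwΣz = 19392 − 16940 = 2452
nΣw² − (Σw)² = 22752 − 19600 = 3152; nΣz² − (Σz)² = 16746 − 14641 = 2105
r = 2452 / √(3152 × 2105) = 2452 / 2575.8416 ≈ 0.952

0.952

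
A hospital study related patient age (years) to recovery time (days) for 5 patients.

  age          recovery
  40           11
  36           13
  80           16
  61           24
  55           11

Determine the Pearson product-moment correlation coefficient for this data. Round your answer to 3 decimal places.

n = 5, Σx = 272, Σy = 75, Σx² = 16042, Σy² = 1243, Σxy = 4257
nΣxy − ΣxΣy = 21285 − 20400 = 885
nΣx² − (Σx)² = 80210 − 73984 = 6226; nΣy² − (Σy)² = 6215 − 5625 = 590
r = 885 / √(6226 × 590) = 885 / 1916.5959 ≈ 0.462

0.462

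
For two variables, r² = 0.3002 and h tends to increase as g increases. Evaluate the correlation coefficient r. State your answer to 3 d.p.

0.548

|r| = √0.3002 = 0.548
The association is positive, so r = 0.548.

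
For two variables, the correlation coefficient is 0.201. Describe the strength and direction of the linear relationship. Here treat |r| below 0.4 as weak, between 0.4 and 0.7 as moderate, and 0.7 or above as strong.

weak positive

r = 0.201 > 0 so the relationship is positive.
|r| = 0.201, which falls in the weak range.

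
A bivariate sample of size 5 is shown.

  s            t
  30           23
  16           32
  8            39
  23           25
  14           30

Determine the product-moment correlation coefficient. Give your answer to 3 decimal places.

-0.947

n = 5, Σs = 91, Σt = 149, Σs² = 1945, Σt² = 4599, Σst = 2509
nΣst − ΣsΣt = 12545 − 13559 = -1014
nΣs² − (Σs)² = 9725 − 8281 = 1444; nΣt² − (Σt)² = 22995 − 22201 = 794
r = -1014 / √(1444 × 794) = -1014 / 1070.7642 ≈ -0.947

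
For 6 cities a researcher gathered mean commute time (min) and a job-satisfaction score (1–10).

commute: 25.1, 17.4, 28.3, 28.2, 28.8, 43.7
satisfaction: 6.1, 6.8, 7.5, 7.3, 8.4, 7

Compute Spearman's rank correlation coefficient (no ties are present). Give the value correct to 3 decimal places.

0.600

Rank commute: 2, 1, 4, 3, 5, 6
Rank satisfaction: 1, 2, 5, 4, 6, 3
d = rank(commute) − rank(satisfaction): 1, -1, -1, -1, -1, 3; Σd² = 14
ρ = 1 − 6Σd² / [n(n²−1)] = 1 − 6×14 / (6×35) = 1 − 84/210 ≈ 0.600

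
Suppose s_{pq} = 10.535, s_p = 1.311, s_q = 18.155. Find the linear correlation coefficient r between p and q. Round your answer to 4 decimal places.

0.4426

r = Cov(p,q) / (s_p · s_q) = 10.535 / (1.311 × 18.155)
  = 10.535 / 23.8012 ≈ 0.4426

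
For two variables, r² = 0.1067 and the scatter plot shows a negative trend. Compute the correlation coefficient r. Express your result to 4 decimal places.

|r| = √0.1067 = 0.3266
The association is negative, so r = −0.3266.

-0.3266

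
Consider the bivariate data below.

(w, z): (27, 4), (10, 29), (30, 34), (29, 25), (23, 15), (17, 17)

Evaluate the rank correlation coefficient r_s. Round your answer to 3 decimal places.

Rank w: 4, 1, 6, 5, 3, 2
Rank z: 1, 5, 6, 4, 2, 3
d = rank(w) − rank(z): 3, -4, 0, 1, 1, -1; Σd² = 28
ρ = 1 − 6Σd² / [n(n²−1)] = 1 − 6×28 / (6×35) = 1 − 168/210 ≈ 0.200

0.200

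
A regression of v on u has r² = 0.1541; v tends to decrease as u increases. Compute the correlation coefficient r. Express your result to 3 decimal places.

-0.393

|r| = √0.1541 = 0.393
The association is negative, so r = −0.393.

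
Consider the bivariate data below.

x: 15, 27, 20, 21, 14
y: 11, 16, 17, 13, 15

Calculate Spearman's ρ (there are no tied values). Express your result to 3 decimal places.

0.300

Rank x: 2, 5, 3, 4, 1
Rank y: 1, 4, 5, 2, 3
d = rank(x) − rank(y): 1, 1, -2, 2, -2; Σd² = 14
ρ = 1 − 6Σd² / [n(n²−1)] = 1 − 6×14 / (5×24) = 1 − 84/120 ≈ 0.300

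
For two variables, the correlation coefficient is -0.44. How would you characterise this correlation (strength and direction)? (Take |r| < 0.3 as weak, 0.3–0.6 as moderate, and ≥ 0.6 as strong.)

moderate negative

r = -0.44 < 0 so the relationship is negative.
|r| = 0.44, which falls in the moderate range.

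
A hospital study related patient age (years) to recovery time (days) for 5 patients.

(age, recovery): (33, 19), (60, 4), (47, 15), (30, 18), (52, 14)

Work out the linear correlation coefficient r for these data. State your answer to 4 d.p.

-0.8854

n = 5, Σx = 222, Σy = 70, Σx² = 10502, Σy² = 1122, Σxy = 2840
nΣxy − ΣxΣy = 14200 − 15540 = -1340
nΣx² − (Σx)² = 52510 − 49284 = 3226; nΣy² − (Σy)² = 5610 − 4900 = 710
r = -1340 / √(3226 × 710) = -1340 / 1513.4266 ≈ -0.8854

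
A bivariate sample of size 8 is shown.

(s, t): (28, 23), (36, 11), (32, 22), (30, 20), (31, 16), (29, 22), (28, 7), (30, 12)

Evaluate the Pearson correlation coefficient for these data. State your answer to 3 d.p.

-0.203

n = 8, Σs = 244, Σt = 133, Σs² = 7490, Σt² = 2467, Σst = 4034
nΣst − ΣsΣt = 32272 − 32452 = -180
nΣs² − (Σs)² = 59920 − 59536 = 384; nΣt² − (Σt)² = 19736 − 17689 = 2047
r = -180 / √(384 × 2047) = -180 / 886.5935 ≈ -0.203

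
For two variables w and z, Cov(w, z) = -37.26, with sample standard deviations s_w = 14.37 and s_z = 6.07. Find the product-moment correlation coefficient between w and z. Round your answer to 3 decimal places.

-0.427

r = Cov(w,z) / (s_w · s_z) = -37.26 / (14.37 × 6.07)
  = -37.26 / 87.2259 ≈ -0.427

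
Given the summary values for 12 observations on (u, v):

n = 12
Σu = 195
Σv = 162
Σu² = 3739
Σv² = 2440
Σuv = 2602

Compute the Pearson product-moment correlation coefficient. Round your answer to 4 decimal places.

-0.0803

r = (nΣuv − ΣuΣv) / √[(nΣu² − (Σu)²)(nΣv² − (Σv)²)]
Numerator: 12×2602 − 195×162 = -366
Denominator: √[(44868 − 38025)(29280 − 26244)] = √[6843 × 3036] = 4557.9982
r = -366 / 4557.9982 ≈ -0.0803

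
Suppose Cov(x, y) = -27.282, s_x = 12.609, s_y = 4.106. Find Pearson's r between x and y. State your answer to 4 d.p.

r = Cov(x,y) / (s_x · s_y) = -27.282 / (12.609 × 4.106)
  = -27.282 / 51.7726 ≈ -0.5270

-0.5270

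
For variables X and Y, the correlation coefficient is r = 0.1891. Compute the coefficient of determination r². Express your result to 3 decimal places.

0.036

r² = (0.1891)² = 0.036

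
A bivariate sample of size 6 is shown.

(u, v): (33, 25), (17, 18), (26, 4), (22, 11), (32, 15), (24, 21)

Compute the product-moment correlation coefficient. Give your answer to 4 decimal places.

0.2124

n = 6, Σu = 154, Σv = 94, Σu² = 4138, Σv² = 1752, Σuv = 2461
nΣuv − ΣuΣv = 14766 − 14476 = 290
nΣu² − (Σu)² = 24828 − 23716 = 1112; nΣv² − (Σv)² = 10512 − 8836 = 1676
r = 290 / √(1112 × 1676) = 290 / 1365.1784 ≈ 0.2124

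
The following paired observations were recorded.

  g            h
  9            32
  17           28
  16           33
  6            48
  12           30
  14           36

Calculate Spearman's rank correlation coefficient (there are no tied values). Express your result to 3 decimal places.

-0.543

Rank g: 2, 6, 5, 1, 3, 4
Rank h: 3, 1, 4, 6, 2, 5
d = rank(g) − rank(h): -1, 5, 1, -5, 1, -1; Σd² = 54
ρ = 1 − 6Σd² / [n(n²−1)] = 1 − 6×54 / (6×35) = 1 − 324/210 ≈ -0.543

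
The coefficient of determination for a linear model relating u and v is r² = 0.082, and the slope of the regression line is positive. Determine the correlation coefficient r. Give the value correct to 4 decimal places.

|r| = √0.082 = 0.2864
The association is positive, so r = 0.2864.

0.2864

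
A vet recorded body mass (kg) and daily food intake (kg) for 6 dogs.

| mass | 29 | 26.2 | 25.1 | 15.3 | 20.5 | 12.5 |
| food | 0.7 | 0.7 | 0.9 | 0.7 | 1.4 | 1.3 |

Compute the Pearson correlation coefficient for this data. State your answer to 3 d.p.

-0.506

n = 6, Σx = 128.6, Σy = 5.7, Σx² = 2968.04, Σy² = 5.93, Σxy = 116.89
nΣxy − ΣxΣy = 701.34 − 733.02 = -31.68
nΣx² − (Σx)² = 17808.24 − 16537.96 = 1270.28; nΣy² − (Σy)² = 35.58 − 32.49 = 3.09
r = -31.68 / √(1270.28 × 3.09) = -31.68 / 62.6511 ≈ -0.506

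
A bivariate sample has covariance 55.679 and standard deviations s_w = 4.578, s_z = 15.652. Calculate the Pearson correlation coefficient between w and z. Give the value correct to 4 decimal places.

0.7770

r = Cov(w,z) / (s_w · s_z) = 55.679 / (4.578 × 15.652)
  = 55.679 / 71.6549 ≈ 0.7770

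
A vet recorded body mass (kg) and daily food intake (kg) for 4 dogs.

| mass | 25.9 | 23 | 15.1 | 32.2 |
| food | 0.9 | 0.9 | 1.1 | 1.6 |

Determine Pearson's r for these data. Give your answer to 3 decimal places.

n = 4, Σx = 96.2, Σy = 4.5, Σx² = 2464.66, Σy² = 5.39, Σxy = 112.14
nΣxy − ΣxΣy = 448.56 − 432.9 = 15.66
nΣx² − (Σx)² = 9858.64 − 9254.44 = 604.2; nΣy² − (Σy)² = 21.56 − 20.25 = 1.31
r = 15.66 / √(604.2 × 1.31) = 15.66 / 28.1336 ≈ 0.557

0.557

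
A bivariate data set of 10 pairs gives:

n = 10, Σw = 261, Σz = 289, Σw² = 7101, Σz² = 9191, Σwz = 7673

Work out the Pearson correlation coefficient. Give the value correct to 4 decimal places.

r = (nΣwz − ΣwΣz) / √[(nΣw² − (Σw)²)(nΣz² − (Σz)²)]
Numerator: 10×7673 − 261×289 = 1301
Denominator: √[(71010 − 68121)(91910 − 83521)] = √[2889 × 8389] = 4922.9890
r = 1301 / 4922.9890 ≈ 0.2643

0.2643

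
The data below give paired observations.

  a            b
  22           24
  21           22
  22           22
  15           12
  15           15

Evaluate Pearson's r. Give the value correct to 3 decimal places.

n = 5, Σa = 95, Σb = 95, Σa² = 1859, Σb² = 1913, Σab = 1879
nΣab − ΣaΣb = 9395 − 9025 = 370
nΣa² − (Σa)² = 9295 − 9025 = 270; nΣb² − (Σb)² = 9565 − 9025 = 540
r = 370 / √(270 × 540) = 370 / 381.8377 ≈ 0.969

0.969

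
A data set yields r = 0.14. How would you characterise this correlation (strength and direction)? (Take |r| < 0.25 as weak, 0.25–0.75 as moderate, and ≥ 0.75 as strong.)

r = 0.14 > 0 so the relationship is positive.
|r| = 0.14, which falls in the weak range.

weak positive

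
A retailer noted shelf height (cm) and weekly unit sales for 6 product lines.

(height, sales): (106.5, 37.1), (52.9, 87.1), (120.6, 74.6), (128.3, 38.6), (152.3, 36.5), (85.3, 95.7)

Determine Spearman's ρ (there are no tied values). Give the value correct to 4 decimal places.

-0.7714

Rank height: 3, 1, 4, 5, 6, 2
Rank sales: 2, 5, 4, 3, 1, 6
d = rank(height) − rank(sales): 1, -4, 0, 2, 5, -4; Σd² = 62
ρ = 1 − 6Σd² / [n(n²−1)] = 1 − 6×62 / (6×35) = 1 − 372/210 ≈ -0.7714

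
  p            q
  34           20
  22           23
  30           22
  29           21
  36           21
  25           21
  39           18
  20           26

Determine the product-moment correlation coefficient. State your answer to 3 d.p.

-0.857

n = 8, Σp = 235, Σq = 172, Σp² = 7223, Σq² = 3736, Σpq = 4958
nΣpq − ΣpΣq = 39664 − 40420 = -756
nΣp² − (Σp)² = 57784 − 55225 = 2559; nΣq² − (Σq)² = 29888 − 29584 = 304
r = -756 / √(2559 × 304) = -756 / 882.0068 ≈ -0.857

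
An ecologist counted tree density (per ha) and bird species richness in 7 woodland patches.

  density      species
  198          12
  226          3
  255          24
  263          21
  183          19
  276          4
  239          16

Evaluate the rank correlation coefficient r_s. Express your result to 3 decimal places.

0.107

Rank density: 2, 3, 5, 6, 1, 7, 4
Rank species: 3, 1, 7, 6, 5, 2, 4
d = rank(density) − rank(species): -1, 2, -2, 0, -4, 5, 0; Σd² = 50
ρ = 1 − 6Σd² / [n(n²−1)] = 1 − 6×50 / (7×48) = 1 − 300/336 ≈ 0.107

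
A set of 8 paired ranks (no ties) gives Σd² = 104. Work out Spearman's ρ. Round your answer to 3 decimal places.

-0.238

ρ = 1 − 6Σd² / [n(n²−1)] = 1 − 6×104 / (8×63)
  = 1 − 624/504 = 1 − 1.2381 ≈ -0.238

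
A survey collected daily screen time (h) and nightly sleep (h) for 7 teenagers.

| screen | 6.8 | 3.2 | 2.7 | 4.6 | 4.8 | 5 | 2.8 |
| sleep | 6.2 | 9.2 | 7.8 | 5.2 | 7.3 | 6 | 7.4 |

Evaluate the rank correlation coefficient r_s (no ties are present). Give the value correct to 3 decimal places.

-0.643

Rank screen: 7, 3, 1, 4, 5, 6, 2
Rank sleep: 3, 7, 6, 1, 4, 2, 5
d = rank(screen) − rank(sleep): 4, -4, -5, 3, 1, 4, -3; Σd² = 92
ρ = 1 − 6Σd² / [n(n²−1)] = 1 − 6×92 / (7×48) = 1 − 552/336 ≈ -0.643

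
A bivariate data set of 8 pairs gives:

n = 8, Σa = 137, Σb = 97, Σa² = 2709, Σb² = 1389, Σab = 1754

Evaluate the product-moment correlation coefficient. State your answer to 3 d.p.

r = (nΣab − ΣaΣb) / √[(nΣa² − (Σa)²)(nΣb² − (Σb)²)]
Numerator: 8×1754 − 137×97 = 743
Denominator: √[(21672 − 18769)(11112 − 9409)] = √[2903 × 1703] = 2223.4678
r = 743 / 2223.4678 ≈ 0.334

0.334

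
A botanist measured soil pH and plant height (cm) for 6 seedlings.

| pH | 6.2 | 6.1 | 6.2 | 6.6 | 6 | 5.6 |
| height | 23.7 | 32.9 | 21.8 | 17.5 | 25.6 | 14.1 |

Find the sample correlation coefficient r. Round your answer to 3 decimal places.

0.134

n = 6, Σx = 36.7, Σy = 135.6, Σx² = 225.01, Σy² = 3279.76, Σxy = 830.85
nΣxy − ΣxΣy = 4985.1 − 4976.52 = 8.58
nΣx² − (Σx)² = 1350.06 − 1346.89 = 3.17; nΣy² − (Σy)² = 19678.56 − 18387.36 = 1291.2
r = 8.58 / √(3.17 × 1291.2) = 8.58 / 63.9774 ≈ 0.134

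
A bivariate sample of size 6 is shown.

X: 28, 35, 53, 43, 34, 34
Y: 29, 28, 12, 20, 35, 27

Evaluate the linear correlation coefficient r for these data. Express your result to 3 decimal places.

-0.892

n = 6, ΣX = 227, ΣY = 151, ΣX² = 8979, ΣY² = 4123, ΣXY = 5396
nΣXY − ΣXΣY = 32376 − 34277 = -1901
nΣX² − (ΣX)² = 53874 − 51529 = 2345; nΣY² − (ΣY)² = 24738 − 22801 = 1937
r = -1901 / √(2345 × 1937) = -1901 / 2131.2590 ≈ -0.892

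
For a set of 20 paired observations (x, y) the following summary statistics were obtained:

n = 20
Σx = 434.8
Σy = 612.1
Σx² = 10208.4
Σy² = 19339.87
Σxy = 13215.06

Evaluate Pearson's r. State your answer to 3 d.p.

r = (nΣxy − ΣxΣy) / √[(nΣx² − (Σx)²)(nΣy² − (Σy)²)]
Numerator: 20×13215.06 − 434.8×612.1 = -1839.88
Denominator: √[(204168 − 189051.04)(386797.4 − 374666.41)] = √[15116.96 × 12130.99] = 13541.9234
r = -1839.88 / 13541.9234 ≈ -0.136

-0.136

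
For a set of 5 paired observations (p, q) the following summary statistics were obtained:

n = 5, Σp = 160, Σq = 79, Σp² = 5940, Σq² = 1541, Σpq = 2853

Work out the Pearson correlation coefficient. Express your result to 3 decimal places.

0.663

r = (nΣpq − ΣpΣq) / √[(nΣp² − (Σp)²)(nΣq² − (Σq)²)]
Numerator: 5×2853 − 160×79 = 1625
Denominator: √[(29700 − 25600)(7705 − 6241)] = √[4100 × 1464] = 2449.9796
r = 1625 / 2449.9796 ≈ 0.663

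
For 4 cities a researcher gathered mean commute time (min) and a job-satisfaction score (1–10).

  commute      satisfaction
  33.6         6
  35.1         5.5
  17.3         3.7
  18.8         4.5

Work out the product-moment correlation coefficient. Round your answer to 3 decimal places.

0.931

n = 4, Σx = 104.8, Σy = 19.7, Σx² = 3013.7, Σy² = 100.19, Σxy = 543.26
nΣxy − ΣxΣy = 2173.04 − 2064.56 = 108.48
nΣx² − (Σx)² = 12054.8 − 10983.04 = 1071.76; nΣy² − (Σy)² = 400.76 − 388.09 = 12.67
r = 108.48 / √(1071.76 × 12.67) = 108.48 / 116.5298 ≈ 0.931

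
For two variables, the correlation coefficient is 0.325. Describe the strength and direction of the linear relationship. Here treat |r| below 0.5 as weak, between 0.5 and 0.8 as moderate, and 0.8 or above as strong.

r = 0.325 > 0 so the relationship is positive.
|r| = 0.325, which falls in the weak range.

weak positive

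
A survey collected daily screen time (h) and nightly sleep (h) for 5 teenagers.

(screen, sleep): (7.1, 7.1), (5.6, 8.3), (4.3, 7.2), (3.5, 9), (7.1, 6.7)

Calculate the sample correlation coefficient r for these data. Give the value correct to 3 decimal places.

n = 5, Σx = 27.6, Σy = 38.3, Σx² = 162.92, Σy² = 297.03, Σxy = 206.92
nΣxy − ΣxΣy = 1034.6 − 1057.08 = -22.48
nΣx² − (Σx)² = 814.6 − 761.76 = 52.84; nΣy² − (Σy)² = 1485.15 − 1466.89 = 18.26
r = -22.48 / √(52.84 × 18.26) = -22.48 / 31.0622 ≈ -0.724

-0.724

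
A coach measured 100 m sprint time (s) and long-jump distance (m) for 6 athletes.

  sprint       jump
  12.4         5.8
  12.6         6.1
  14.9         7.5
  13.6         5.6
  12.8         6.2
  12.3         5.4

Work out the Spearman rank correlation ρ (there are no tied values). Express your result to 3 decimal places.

0.657

Rank sprint: 2, 3, 6, 5, 4, 1
Rank jump: 3, 4, 6, 2, 5, 1
d = rank(sprint) − rank(jump): -1, -1, 0, 3, -1, 0; Σd² = 12
ρ = 1 − 6Σd² / [n(n²−1)] = 1 − 6×12 / (6×35) = 1 − 72/210 ≈ 0.657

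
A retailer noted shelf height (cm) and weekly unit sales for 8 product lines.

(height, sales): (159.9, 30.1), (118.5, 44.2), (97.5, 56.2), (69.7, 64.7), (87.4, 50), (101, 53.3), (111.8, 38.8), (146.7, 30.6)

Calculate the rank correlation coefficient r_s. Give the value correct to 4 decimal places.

Rank height: 8, 6, 3, 1, 2, 4, 5, 7
Rank sales: 1, 4, 7, 8, 5, 6, 3, 2
d = rank(height) − rank(sales): 7, 2, -4, -7, -3, -2, 2, 5; Σd² = 160
ρ = 1 − 6Σd² / [n(n²−1)] = 1 − 6×160 / (8×63) = 1 − 960/504 ≈ -0.9048

-0.9048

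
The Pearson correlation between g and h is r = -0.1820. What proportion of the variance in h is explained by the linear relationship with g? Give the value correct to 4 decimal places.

0.0331

r² = (-0.1820)² = 0.0331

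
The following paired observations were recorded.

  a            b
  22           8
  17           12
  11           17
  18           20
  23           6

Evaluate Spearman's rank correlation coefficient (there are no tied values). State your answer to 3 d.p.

-0.700

Rank a: 4, 2, 1, 3, 5
Rank b: 2, 3, 4, 5, 1
d = rank(a) − rank(b): 2, -1, -3, -2, 4; Σd² = 34
ρ = 1 − 6Σd² / [n(n²−1)] = 1 − 6×34 / (5×24) = 1 − 204/120 ≈ -0.700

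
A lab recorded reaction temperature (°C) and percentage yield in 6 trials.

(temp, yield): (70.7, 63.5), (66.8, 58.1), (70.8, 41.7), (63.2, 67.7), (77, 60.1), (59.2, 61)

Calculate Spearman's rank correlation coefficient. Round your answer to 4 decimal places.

Rank temp: 4, 3, 5, 2, 6, 1
Rank yield: 5, 2, 1, 6, 3, 4
d = rank(temp) − rank(yield): -1, 1, 4, -4, 3, -3; Σd² = 52
ρ = 1 − 6Σd² / [n(n²−1)] = 1 − 6×52 / (6×35) = 1 − 312/210 ≈ -0.4857

-0.4857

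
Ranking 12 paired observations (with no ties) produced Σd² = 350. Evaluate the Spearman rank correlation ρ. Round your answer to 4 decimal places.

-0.2238

ρ = 1 − 6Σd² / [n(n²−1)] = 1 − 6×350 / (12×143)
  = 1 − 2100/1716 = 1 − 1.22378 ≈ -0.2238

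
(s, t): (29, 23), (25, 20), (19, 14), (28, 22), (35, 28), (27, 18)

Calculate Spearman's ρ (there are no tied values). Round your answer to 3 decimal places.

0.943

Rank s: 5, 2, 1, 4, 6, 3
Rank t: 5, 3, 1, 4, 6, 2
d = rank(s) − rank(t): 0, -1, 0, 0, 0, 1; Σd² = 2
ρ = 1 − 6Σd² / [n(n²−1)] = 1 − 6×2 / (6×35) = 1 − 12/210 ≈ 0.943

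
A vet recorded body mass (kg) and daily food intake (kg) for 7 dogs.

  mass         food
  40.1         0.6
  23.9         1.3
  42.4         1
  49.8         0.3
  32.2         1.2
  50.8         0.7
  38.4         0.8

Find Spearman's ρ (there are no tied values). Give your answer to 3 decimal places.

-0.750

Rank mass: 4, 1, 5, 6, 2, 7, 3
Rank food: 2, 7, 5, 1, 6, 3, 4
d = rank(mass) − rank(food): 2, -6, 0, 5, -4, 4, -1; Σd² = 98
ρ = 1 − 6Σd² / [n(n²−1)] = 1 − 6×98 / (7×48) = 1 − 588/336 ≈ -0.750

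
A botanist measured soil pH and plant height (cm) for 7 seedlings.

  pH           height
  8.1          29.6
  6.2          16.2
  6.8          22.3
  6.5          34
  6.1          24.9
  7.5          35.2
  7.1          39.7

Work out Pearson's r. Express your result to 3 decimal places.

n = 7, Σx = 48.3, Σy = 201.9, Σx² = 336.41, Σy² = 6227.03, Σxy = 1410.6
nΣxy − ΣxΣy = 9874.2 − 9751.77 = 122.43
nΣx² − (Σx)² = 2354.87 − 2332.89 = 21.98; nΣy² − (Σy)² = 43589.21 − 40763.61 = 2825.6
r = 122.43 / √(21.98 × 2825.6) = 122.43 / 249.2121 ≈ 0.491

0.491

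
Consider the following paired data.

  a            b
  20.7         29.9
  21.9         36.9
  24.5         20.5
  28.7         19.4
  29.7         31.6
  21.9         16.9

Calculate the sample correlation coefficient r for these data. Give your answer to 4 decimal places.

n = 6, Σa = 147.4, Σb = 155.2, Σa² = 3693.74, Σb² = 4336.4, Σab = 3794.7
nΣab − ΣaΣb = 22768.2 − 22876.48 = -108.28
nΣa² − (Σa)² = 22162.44 − 21726.76 = 435.68; nΣb² − (Σb)² = 26018.4 − 24087.04 = 1931.36
r = -108.28 / √(435.68 × 1931.36) = -108.28 / 917.3085 ≈ -0.1180

-0.1180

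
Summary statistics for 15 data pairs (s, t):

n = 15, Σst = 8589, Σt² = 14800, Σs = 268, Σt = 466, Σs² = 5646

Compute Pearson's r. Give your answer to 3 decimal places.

r = (nΣst − ΣsΣt) / √[(nΣs² − (Σs)²)(nΣt² − (Σt)²)]
Numerator: 15×8589 − 268×466 = 3947
Denominator: √[(84690 − 71824)(222000 − 217156)] = √[12866 × 4844] = 7894.4857
r = 3947 / 7894.4857 ≈ 0.500

0.500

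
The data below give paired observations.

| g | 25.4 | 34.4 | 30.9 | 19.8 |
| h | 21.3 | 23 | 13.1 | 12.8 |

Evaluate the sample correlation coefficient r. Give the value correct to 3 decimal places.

0.498

n = 4, Σg = 110.5, Σh = 70.2, Σg² = 3175.37, Σh² = 1318.14, Σgh = 1990.45
nΣgh − ΣgΣh = 7961.8 − 7757.1 = 204.7
nΣg² − (Σg)² = 12701.48 − 12210.25 = 491.23; nΣh² − (Σh)² = 5272.56 − 4928.04 = 344.52
r = 204.7 / √(491.23 × 344.52) = 204.7 / 411.3861 ≈ 0.498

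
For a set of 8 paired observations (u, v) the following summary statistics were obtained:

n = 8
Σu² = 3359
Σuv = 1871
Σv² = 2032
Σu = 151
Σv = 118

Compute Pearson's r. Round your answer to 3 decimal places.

r = (nΣuv − ΣuΣv) / √[(nΣu² − (Σu)²)(nΣv² − (Σv)²)]
Numerator: 8×1871 − 151×118 = -2850
Denominator: √[(26872 − 22801)(16256 − 13924)] = √[4071 × 2332] = 3081.1641
r = -2850 / 3081.1641 ≈ -0.925

-0.925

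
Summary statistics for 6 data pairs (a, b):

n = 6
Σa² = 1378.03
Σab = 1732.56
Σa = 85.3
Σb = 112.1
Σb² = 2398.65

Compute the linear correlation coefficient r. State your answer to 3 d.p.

r = (nΣab − ΣaΣb) / √[(nΣa² − (Σa)²)(nΣb² − (Σb)²)]
Numerator: 6×1732.56 − 85.3×112.1 = 833.23
Denominator: √[(8268.18 − 7276.09)(14391.9 − 12566.41)] = √[992.09 × 1825.49] = 1345.7527
r = 833.23 / 1345.7527 ≈ 0.619

0.619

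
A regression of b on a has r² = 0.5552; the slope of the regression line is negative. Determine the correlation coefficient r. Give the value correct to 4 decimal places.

|r| = √0.5552 = 0.7451
The association is negative, so r = −0.7451.

-0.7451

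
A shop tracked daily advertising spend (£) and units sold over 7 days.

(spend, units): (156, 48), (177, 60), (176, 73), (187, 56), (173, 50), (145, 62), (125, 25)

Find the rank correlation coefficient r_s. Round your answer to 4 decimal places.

0.4286

Rank spend: 3, 6, 5, 7, 4, 2, 1
Rank units: 2, 5, 7, 4, 3, 6, 1
d = rank(spend) − rank(units): 1, 1, -2, 3, 1, -4, 0; Σd² = 32
ρ = 1 − 6Σd² / [n(n²−1)] = 1 − 6×32 / (7×48) = 1 − 192/336 ≈ 0.4286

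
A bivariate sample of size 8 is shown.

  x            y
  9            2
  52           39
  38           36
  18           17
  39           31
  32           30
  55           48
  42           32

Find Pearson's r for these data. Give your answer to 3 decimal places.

n = 8, Σx = 285, Σy = 235, Σx² = 11887, Σy² = 8299, Σxy = 9873
nΣxy − ΣxΣy = 78984 − 66975 = 12009
nΣx² − (Σx)² = 95096 − 81225 = 13871; nΣy² − (Σy)² = 66392 − 55225 = 11167
r = 12009 / √(13871 × 11167) = 12009 / 12445.7807 ≈ 0.965

0.965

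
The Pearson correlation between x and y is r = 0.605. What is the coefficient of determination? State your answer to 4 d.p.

r² = (0.605)² = 0.3660

0.3660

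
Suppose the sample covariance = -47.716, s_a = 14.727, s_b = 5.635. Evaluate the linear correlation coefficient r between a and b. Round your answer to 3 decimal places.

r = Cov(a,b) / (s_a · s_b) = -47.716 / (14.727 × 5.635)
  = -47.716 / 82.9866 ≈ -0.575

-0.575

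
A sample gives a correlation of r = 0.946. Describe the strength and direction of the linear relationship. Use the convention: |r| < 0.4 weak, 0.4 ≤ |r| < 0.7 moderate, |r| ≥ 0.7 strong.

strong positive

r = 0.946 > 0 so the relationship is positive.
|r| = 0.946, which falls in the strong range.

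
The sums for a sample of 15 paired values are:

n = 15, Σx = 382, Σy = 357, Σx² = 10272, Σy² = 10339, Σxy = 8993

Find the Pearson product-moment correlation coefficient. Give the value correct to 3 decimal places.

r = (nΣxy − ΣxΣy) / √[(nΣx² − (Σx)²)(nΣy² − (Σy)²)]
Numerator: 15×8993 − 382×357 = -1479
Denominator: √[(154080 − 145924)(155085 − 127449)] = √[8156 × 27636] = 15013.3013
r = -1479 / 15013.3013 ≈ -0.099

-0.099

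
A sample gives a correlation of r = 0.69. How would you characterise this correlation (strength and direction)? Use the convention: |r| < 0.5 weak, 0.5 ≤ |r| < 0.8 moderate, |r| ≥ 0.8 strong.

r = 0.69 > 0 so the relationship is positive.
|r| = 0.69, which falls in the moderate range.

moderate positive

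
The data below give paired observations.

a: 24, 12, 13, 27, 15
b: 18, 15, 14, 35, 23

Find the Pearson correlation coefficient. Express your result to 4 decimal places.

n = 5, Σa = 91, Σb = 105, Σa² = 1843, Σb² = 2499, Σab = 2084
nΣab − ΣaΣb = 10420 − 9555 = 865
nΣa² − (Σa)² = 9215 − 8281 = 934; nΣb² − (Σb)² = 12495 − 11025 = 1470
r = 865 / √(934 × 1470) = 865 / 1171.7423 ≈ 0.7382

0.7382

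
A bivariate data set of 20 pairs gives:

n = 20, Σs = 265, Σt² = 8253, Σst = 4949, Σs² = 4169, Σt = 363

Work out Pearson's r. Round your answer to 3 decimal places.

0.133

r = (nΣst − ΣsΣt) / √[(nΣs² − (Σs)²)(nΣt² − (Σt)²)]
Numerator: 20×4949 − 265×363 = 2785
Denominator: √[(83380 − 70225)(165060 − 131769)] = √[13155 × 33291] = 20927.0902
r = 2785 / 20927.0902 ≈ 0.133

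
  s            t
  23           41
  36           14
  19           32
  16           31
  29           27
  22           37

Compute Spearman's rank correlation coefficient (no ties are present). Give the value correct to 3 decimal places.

-0.429

Rank s: 4, 6, 2, 1, 5, 3
Rank t: 6, 1, 4, 3, 2, 5
d = rank(s) − rank(t): -2, 5, -2, -2, 3, -2; Σd² = 50
ρ = 1 − 6Σd² / [n(n²−1)] = 1 − 6×50 / (6×35) = 1 − 300/210 ≈ -0.429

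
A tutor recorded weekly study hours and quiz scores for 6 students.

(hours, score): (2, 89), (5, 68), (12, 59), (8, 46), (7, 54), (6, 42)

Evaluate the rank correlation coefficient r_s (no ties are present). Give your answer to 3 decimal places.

Rank hours: 1, 2, 6, 5, 4, 3
Rank score: 6, 5, 4, 2, 3, 1
d = rank(hours) − rank(score): -5, -3, 2, 3, 1, 2; Σd² = 52
ρ = 1 − 6Σd² / [n(n²−1)] = 1 − 6×52 / (6×35) = 1 − 312/210 ≈ -0.486

-0.486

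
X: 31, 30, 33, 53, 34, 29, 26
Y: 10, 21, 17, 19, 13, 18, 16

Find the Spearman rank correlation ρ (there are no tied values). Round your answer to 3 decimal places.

Rank X: 4, 3, 5, 7, 6, 2, 1
Rank Y: 1, 7, 4, 6, 2, 5, 3
d = rank(X) − rank(Y): 3, -4, 1, 1, 4, -3, -2; Σd² = 56
ρ = 1 − 6Σd² / [n(n²−1)] = 1 − 6×56 / (7×48) = 1 − 336/336 ≈ 0.000

0.000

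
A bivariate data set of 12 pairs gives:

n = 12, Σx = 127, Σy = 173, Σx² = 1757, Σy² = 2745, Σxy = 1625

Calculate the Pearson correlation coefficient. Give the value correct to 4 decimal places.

r = (nΣxy − ΣxΣy) / √[(nΣx² − (Σx)²)(nΣy² − (Σy)²)]
Numerator: 12×1625 − 127×173 = -2471
Denominator: √[(21084 − 16129)(32940 − 29929)] = √[4955 × 3011] = 3862.5775
r = -2471 / 3862.5775 ≈ -0.6397

-0.6397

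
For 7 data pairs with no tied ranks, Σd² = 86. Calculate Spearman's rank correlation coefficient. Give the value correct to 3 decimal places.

-0.536

ρ = 1 − 6Σd² / [n(n²−1)] = 1 − 6×86 / (7×48)
  = 1 − 516/336 = 1 − 1.5357 ≈ -0.536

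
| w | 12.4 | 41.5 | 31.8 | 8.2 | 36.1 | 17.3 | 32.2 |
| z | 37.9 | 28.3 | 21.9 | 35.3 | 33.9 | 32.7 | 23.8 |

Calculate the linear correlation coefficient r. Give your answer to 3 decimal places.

n = 7, Σw = 179.5, Σz = 213.8, Σw² = 5593.83, Σz² = 6747.94, Σwz = 5186.15
nΣwz − ΣwΣz = 36303.05 − 38377.1 = -2074.05
nΣw² − (Σw)² = 39156.81 − 32220.25 = 6936.56; nΣz² − (Σz)² = 47235.58 − 45710.44 = 1525.14
r = -2074.05 / √(6936.56 × 1525.14) = -2074.05 / 3252.5721 ≈ -0.638

-0.638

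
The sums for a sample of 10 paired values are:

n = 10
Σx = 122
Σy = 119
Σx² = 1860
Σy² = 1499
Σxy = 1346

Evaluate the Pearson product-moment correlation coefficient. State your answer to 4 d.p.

-0.6028

r = (nΣxy − ΣxΣy) / √[(nΣx² − (Σx)²)(nΣy² − (Σy)²)]
Numerator: 10×1346 − 122×119 = -1058
Denominator: √[(18600 − 14884)(14990 − 14161)] = √[3716 × 829] = 1755.1536
r = -1058 / 1755.1536 ≈ -0.6028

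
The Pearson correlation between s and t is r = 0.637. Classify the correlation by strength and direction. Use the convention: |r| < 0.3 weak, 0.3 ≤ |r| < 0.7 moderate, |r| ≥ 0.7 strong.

r = 0.637 > 0 so the relationship is positive.
|r| = 0.637, which falls in the moderate range.

moderate positive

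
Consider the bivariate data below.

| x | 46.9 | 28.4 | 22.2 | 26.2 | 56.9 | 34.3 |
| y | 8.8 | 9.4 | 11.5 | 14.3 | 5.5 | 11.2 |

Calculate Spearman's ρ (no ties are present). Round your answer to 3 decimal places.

Rank x: 5, 3, 1, 2, 6, 4
Rank y: 2, 3, 5, 6, 1, 4
d = rank(x) − rank(y): 3, 0, -4, -4, 5, 0; Σd² = 66
ρ = 1 − 6Σd² / [n(n²−1)] = 1 − 6×66 / (6×35) = 1 − 396/210 ≈ -0.886

-0.886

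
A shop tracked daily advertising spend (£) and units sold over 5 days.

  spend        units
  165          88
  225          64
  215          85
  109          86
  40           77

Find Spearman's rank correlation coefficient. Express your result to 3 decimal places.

-0.300

Rank spend: 3, 5, 4, 2, 1
Rank units: 5, 1, 3, 4, 2
d = rank(spend) − rank(units): -2, 4, 1, -2, -1; Σd² = 26
ρ = 1 − 6Σd² / [n(n²−1)] = 1 − 6×26 / (5×24) = 1 − 156/120 ≈ -0.300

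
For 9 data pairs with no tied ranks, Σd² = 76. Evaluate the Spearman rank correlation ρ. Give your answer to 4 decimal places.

ρ = 1 − 6Σd² / [n(n²−1)] = 1 − 6×76 / (9×80)
  = 1 − 456/720 = 1 − 0.63333 ≈ 0.3667

0.3667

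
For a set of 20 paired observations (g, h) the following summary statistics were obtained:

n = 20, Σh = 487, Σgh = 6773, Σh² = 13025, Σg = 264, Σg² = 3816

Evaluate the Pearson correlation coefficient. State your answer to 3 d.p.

0.554

r = (nΣgh − ΣgΣh) / √[(nΣg² − (Σg)²)(nΣh² − (Σh)²)]
Numerator: 20×6773 − 264×487 = 6892
Denominator: √[(76320 − 69696)(260500 − 237169)] = √[6624 × 23331] = 12431.5946
r = 6892 / 12431.5946 ≈ 0.554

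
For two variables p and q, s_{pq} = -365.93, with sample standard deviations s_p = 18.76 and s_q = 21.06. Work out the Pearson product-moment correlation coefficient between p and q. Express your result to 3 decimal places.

-0.926

r = Cov(p,q) / (s_p · s_q) = -365.93 / (18.76 × 21.06)
  = -365.93 / 395.0856 ≈ -0.926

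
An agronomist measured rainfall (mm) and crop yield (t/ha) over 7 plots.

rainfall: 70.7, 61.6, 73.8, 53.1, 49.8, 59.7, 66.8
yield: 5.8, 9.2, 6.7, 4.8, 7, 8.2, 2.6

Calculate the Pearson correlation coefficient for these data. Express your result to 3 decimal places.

n = 7, Σx = 435.5, Σy = 44.3, Σx² = 27565.47, Σy² = 309.21, Σxy = 2737.94
nΣxy − ΣxΣy = 19165.58 − 19292.65 = -127.07
nΣx² − (Σx)² = 192958.29 − 189660.25 = 3298.04; nΣy² − (Σy)² = 2164.47 − 1962.49 = 201.98
r = -127.07 / √(3298.04 × 201.98) = -127.07 / 816.1728 ≈ -0.156

-0.156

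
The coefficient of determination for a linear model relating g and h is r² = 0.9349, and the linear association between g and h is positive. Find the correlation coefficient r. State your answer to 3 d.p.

|r| = √0.9349 = 0.967
The association is positive, so r = 0.967.

0.967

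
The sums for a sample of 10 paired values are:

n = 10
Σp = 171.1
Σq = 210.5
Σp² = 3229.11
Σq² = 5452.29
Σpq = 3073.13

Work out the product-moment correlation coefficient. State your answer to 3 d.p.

r = (nΣpq − ΣpΣq) / √[(nΣp² − (Σp)²)(nΣq² − (Σq)²)]
Numerator: 10×3073.13 − 171.1×210.5 = -5285.25
Denominator: √[(32291.1 − 29275.21)(54522.9 − 44310.25)] = √[3015.89 × 10212.65] = 5549.7954
r = -5285.25 / 5549.7954 ≈ -0.952

-0.952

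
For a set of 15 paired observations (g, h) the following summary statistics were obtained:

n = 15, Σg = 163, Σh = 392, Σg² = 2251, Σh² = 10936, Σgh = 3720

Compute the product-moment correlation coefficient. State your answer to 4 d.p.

r = (nΣgh − ΣgΣh) / √[(nΣg² − (Σg)²)(nΣh² − (Σh)²)]
Numerator: 15×3720 − 163×392 = -8096
Denominator: √[(33765 − 26569)(164040 − 153664)] = √[7196 × 10376] = 8640.9314
r = -8096 / 8640.9314 ≈ -0.9369

-0.9369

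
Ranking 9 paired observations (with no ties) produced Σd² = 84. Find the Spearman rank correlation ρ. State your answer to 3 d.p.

0.300

ρ = 1 − 6Σd² / [n(n²−1)] = 1 − 6×84 / (9×80)
  = 1 − 504/720 = 1 − 0.7000 ≈ 0.300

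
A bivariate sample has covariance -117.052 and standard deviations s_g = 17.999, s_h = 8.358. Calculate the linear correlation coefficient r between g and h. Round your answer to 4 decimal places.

-0.7781

r = Cov(g,h) / (s_g · s_h) = -117.052 / (17.999 × 8.358)
  = -117.052 / 150.4356 ≈ -0.7781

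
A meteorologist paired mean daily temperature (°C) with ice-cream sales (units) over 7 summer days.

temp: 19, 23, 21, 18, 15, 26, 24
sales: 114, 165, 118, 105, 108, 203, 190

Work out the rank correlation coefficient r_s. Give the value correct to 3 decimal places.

0.964

Rank temp: 3, 5, 4, 2, 1, 7, 6
Rank sales: 3, 5, 4, 1, 2, 7, 6
d = rank(temp) − rank(sales): 0, 0, 0, 1, -1, 0, 0; Σd² = 2
ρ = 1 − 6Σd² / [n(n²−1)] = 1 − 6×2 / (7×48) = 1 − 12/336 ≈ 0.964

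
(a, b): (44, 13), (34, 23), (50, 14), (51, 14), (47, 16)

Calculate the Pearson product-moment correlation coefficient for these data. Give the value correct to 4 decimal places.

-0.8646

n = 5, Σa = 226, Σb = 80, Σa² = 10402, Σb² = 1346, Σab = 3520
nΣab − ΣaΣb = 17600 − 18080 = -480
nΣa² − (Σa)² = 52010 − 51076 = 934; nΣb² − (Σb)² = 6730 − 6400 = 330
r = -480 / √(934 × 330) = -480 / 555.1756 ≈ -0.8646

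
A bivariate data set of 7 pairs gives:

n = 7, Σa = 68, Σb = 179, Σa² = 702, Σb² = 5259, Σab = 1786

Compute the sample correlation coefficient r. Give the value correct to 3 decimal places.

r = (nΣab − ΣaΣb) / √[(nΣa² − (Σa)²)(nΣb² − (Σb)²)]
Numerator: 7×1786 − 68×179 = 330
Denominator: √[(4914 − 4624)(36813 − 32041)] = √[290 × 4772] = 1176.3843
r = 330 / 1176.3843 ≈ 0.281

0.281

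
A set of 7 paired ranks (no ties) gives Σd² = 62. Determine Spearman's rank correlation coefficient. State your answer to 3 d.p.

ρ = 1 − 6Σd² / [n(n²−1)] = 1 − 6×62 / (7×48)
  = 1 − 372/336 = 1 − 1.1071 ≈ -0.107

-0.107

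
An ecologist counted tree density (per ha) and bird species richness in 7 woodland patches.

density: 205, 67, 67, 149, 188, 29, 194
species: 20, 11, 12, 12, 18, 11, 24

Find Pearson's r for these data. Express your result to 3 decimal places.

n = 7, Σx = 899, Σy = 108, Σx² = 147025, Σy² = 1830, Σxy = 15788
nΣxy − ΣxΣy = 110516 − 97092 = 13424
nΣx² − (Σx)² = 1029175 − 808201 = 220974; nΣy² − (Σy)² = 12810 − 11664 = 1146
r = 13424 / √(220974 × 1146) = 13424 / 15913.3970 ≈ 0.844

0.844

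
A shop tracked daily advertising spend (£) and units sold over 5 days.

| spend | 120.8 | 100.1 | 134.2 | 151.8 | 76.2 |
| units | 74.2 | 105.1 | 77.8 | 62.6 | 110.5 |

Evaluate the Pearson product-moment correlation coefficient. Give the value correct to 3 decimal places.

n = 5, Σx = 583.1, Σy = 430.2, Σx² = 71471.97, Σy² = 38733.5, Σxy = 47847.41
nΣxy − ΣxΣy = 239237.05 − 250849.62 = -11612.57
nΣx² − (Σx)² = 357359.85 − 340005.61 = 17354.24; nΣy² − (Σy)² = 193667.5 − 185072.04 = 8595.46
r = -11612.57 / √(17354.24 × 8595.46) = -11612.57 / 12213.4220 ≈ -0.951

-0.951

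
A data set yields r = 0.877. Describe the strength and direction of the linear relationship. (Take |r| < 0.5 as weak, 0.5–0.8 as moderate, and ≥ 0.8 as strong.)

strong positive

r = 0.877 > 0 so the relationship is positive.
|r| = 0.877, which falls in the strong range.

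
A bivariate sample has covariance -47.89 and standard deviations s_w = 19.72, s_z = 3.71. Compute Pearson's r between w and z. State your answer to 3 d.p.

r = Cov(w,z) / (s_w · s_z) = -47.89 / (19.72 × 3.71)
  = -47.89 / 73.1612 ≈ -0.655

-0.655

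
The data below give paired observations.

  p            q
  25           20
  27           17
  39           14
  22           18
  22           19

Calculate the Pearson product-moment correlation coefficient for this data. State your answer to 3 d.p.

n = 5, Σp = 135, Σq = 88, Σp² = 3843, Σq² = 1570, Σpq = 2319
nΣpq − ΣpΣq = 11595 − 11880 = -285
nΣp² − (Σp)² = 19215 − 18225 = 990; nΣq² − (Σq)² = 7850 − 7744 = 106
r = -285 / √(990 × 106) = -285 / 323.9444 ≈ -0.880

-0.880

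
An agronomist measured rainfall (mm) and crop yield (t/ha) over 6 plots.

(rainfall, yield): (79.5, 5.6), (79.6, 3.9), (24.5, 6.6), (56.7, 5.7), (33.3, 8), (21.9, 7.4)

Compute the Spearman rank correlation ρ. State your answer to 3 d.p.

-0.829

Rank rainfall: 5, 6, 2, 4, 3, 1
Rank yield: 2, 1, 4, 3, 6, 5
d = rank(rainfall) − rank(yield): 3, 5, -2, 1, -3, -4; Σd² = 64
ρ = 1 − 6Σd² / [n(n²−1)] = 1 − 6×64 / (6×35) = 1 − 384/210 ≈ -0.829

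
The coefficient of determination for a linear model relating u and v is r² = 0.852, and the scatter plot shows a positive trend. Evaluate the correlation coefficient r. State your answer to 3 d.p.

|r| = √0.852 = 0.923
The association is positive, so r = 0.923.

0.923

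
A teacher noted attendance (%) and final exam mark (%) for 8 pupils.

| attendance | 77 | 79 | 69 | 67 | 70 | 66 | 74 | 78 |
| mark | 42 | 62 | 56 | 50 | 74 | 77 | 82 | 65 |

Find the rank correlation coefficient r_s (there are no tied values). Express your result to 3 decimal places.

-0.119

Rank attendance: 6, 8, 3, 2, 4, 1, 5, 7
Rank mark: 1, 4, 3, 2, 6, 7, 8, 5
d = rank(attendance) − rank(mark): 5, 4, 0, 0, -2, -6, -3, 2; Σd² = 94
ρ = 1 − 6Σd² / [n(n²−1)] = 1 − 6×94 / (8×63) = 1 − 564/504 ≈ -0.119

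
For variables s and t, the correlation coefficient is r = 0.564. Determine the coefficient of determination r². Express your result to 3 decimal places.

0.318

r² = (0.564)² = 0.318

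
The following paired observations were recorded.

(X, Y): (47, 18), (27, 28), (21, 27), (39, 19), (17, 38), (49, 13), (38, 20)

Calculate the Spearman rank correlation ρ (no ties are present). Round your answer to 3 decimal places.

-0.964

Rank X: 6, 3, 2, 5, 1, 7, 4
Rank Y: 2, 6, 5, 3, 7, 1, 4
d = rank(X) − rank(Y): 4, -3, -3, 2, -6, 6, 0; Σd² = 110
ρ = 1 − 6Σd² / [n(n²−1)] = 1 − 6×110 / (7×48) = 1 − 660/336 ≈ -0.964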